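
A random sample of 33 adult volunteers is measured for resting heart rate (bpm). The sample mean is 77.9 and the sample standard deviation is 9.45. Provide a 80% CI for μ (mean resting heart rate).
(75.75, 80.05)

t-interval (σ unknown):
df = n - 1 = 32
t* = 1.309 for 80% confidence

Margin of error = t* · s/√n = 1.309 · 9.45/√33 = 2.15

CI: (75.75, 80.05)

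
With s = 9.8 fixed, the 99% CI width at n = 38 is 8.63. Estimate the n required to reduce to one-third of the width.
n ≈ 342

CI width ∝ 1/√n
To reduce width by factor 3, need √n to grow by 3 → need 3² = 9 times as many samples.

Current: n = 38, width = 8.63
New: n = 342, width ≈ 2.75

Width reduced by factor of 8.63/2.75 = 3.14.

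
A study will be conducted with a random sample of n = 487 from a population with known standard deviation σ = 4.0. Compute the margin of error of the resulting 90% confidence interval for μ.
Margin of error = 0.30

Margin of error = z* · σ/√n
= 1.645 · 4.0/√487
= 1.645 · 4.0/22.0681
= 0.30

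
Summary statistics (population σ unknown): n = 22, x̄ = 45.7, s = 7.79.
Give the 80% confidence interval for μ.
(43.50, 47.90)

t-interval (σ unknown):
df = n - 1 = 21
t* = 1.323 for 80% confidence

Margin of error = t* · s/√n = 1.323 · 7.79/√22 = 2.20

CI: (43.50, 47.90)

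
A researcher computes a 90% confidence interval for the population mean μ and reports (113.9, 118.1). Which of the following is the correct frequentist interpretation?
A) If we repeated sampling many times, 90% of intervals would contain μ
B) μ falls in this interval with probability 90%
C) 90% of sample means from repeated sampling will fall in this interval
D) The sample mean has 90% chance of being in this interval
A

A) Correct — this is the frequentist long-run coverage interpretation.
B) Wrong — μ is fixed; the randomness lives in the interval, not in μ.
C) Wrong — coverage applies to intervals containing μ, not to future x̄ values.
D) Wrong — x̄ is observed and sits in the interval by construction.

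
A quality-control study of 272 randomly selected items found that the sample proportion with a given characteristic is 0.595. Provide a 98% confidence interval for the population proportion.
(0.526, 0.664)

Proportion CI:
SE = √(p̂(1-p̂)/n) = √(0.595 · 0.405 / 272) = 0.02976

z* = 2.326
Margin = z* · SE = 2.326 · 0.02976 = 0.0692

CI: 0.595 ± 0.0692 = (0.526, 0.664)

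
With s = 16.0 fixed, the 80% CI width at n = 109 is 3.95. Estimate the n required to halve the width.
n ≈ 436

CI width ∝ 1/√n
To reduce width by factor 2, need √n to grow by 2 → need 2² = 4 times as many samples.

Current: n = 109, width = 3.95
New: n = 436, width ≈ 1.97

Width reduced by factor of 3.95/1.97 = 2.01.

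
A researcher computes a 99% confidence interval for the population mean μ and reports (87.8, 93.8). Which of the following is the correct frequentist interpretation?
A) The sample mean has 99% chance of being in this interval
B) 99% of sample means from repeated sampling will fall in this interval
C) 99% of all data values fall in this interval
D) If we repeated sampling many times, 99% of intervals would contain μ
D

A) Wrong — x̄ is observed and sits in the interval by construction.
B) Wrong — coverage applies to intervals containing μ, not to future x̄ values.
C) Wrong — a CI is about the parameter μ, not individual data values.
D) Correct — this is the frequentist long-run coverage interpretation.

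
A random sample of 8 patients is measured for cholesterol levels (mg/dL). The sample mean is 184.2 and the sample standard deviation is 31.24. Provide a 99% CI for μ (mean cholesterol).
(145.55, 222.85)

t-interval (σ unknown):
df = n - 1 = 7
t* = 3.499 for 99% confidence

Margin of error = t* · s/√n = 3.499 · 31.24/√8 = 38.65

CI: (145.55, 222.85)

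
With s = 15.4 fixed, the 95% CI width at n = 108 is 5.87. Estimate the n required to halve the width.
n ≈ 432

CI width ∝ 1/√n
To reduce width by factor 2, need √n to grow by 2 → need 2² = 4 times as many samples.

Current: n = 108, width = 5.87
New: n = 432, width ≈ 2.91

Width reduced by factor of 5.87/2.91 = 2.02.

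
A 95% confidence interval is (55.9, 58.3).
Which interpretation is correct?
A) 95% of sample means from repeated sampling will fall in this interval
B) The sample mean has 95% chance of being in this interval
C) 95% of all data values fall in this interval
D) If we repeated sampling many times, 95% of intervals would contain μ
D

A) Wrong — coverage applies to intervals containing μ, not to future x̄ values.
B) Wrong — x̄ is observed and sits in the interval by construction.
C) Wrong — a CI is about the parameter μ, not individual data values.
D) Correct — this is the frequentist long-run coverage interpretation.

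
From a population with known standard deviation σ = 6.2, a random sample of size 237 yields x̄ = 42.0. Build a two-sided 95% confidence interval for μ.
(41.21, 42.79)

z-interval (σ known):
z* = 1.960 for 95% confidence

Margin of error = z* · σ/√n = 1.960 · 6.2/√237 = 0.79

CI: (42.0 - 0.79, 42.0 + 0.79) = (41.21, 42.79)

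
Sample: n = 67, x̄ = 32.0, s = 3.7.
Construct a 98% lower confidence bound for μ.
μ ≥ 31.05

Lower bound (one-sided):
t* = 2.095 (one-sided for 98%)
Lower bound = x̄ - t* · s/√n = 32.0 - 2.095 · 3.7/√67 = 31.05

We are 98% confident that μ ≥ 31.05.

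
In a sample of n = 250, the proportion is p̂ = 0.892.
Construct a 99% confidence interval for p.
(0.841, 0.943)

Proportion CI:
SE = √(p̂(1-p̂)/n) = √(0.892 · 0.108 / 250) = 0.01963

z* = 2.576
Margin = z* · SE = 2.576 · 0.01963 = 0.0506

CI: 0.892 ± 0.0506 = (0.841, 0.943)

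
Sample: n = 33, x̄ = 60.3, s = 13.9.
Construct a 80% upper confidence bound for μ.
μ ≤ 62.36

Upper bound (one-sided):
t* = 0.853 (one-sided for 80%)
Upper bound = x̄ + t* · s/√n = 60.3 + 0.853 · 13.9/√33 = 62.36

We are 80% confident that μ ≤ 62.36.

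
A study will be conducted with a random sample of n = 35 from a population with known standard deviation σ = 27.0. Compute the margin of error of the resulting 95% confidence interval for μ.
Margin of error = 8.95

Margin of error = z* · σ/√n
= 1.960 · 27.0/√35
= 1.960 · 27.0/5.9161
= 8.95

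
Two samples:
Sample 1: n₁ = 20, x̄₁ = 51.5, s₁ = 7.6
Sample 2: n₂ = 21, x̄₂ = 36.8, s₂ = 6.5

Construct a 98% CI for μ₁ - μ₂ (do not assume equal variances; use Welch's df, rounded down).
(9.32, 20.08)

Difference: x̄₁ - x̄₂ = 14.70
SE = √(s₁²/n₁ + s₂²/n₂) = √(7.6²/20 + 6.5²/21) = 2.2136
df = 37.43 → 37 (Welch–Satterthwaite, rounded down)
t* = 2.431

CI: 14.70 ± 2.431 · 2.2136 = 14.70 ± 5.38 = (9.32, 20.08)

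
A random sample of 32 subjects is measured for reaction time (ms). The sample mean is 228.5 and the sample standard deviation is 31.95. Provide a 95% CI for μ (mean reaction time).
(216.98, 240.02)

t-interval (σ unknown):
df = n - 1 = 31
t* = 2.040 for 95% confidence

Margin of error = t* · s/√n = 2.040 · 31.95/√32 = 11.52

CI: (216.98, 240.02)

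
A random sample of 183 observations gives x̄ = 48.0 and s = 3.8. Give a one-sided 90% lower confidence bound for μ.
μ ≥ 47.64

Lower bound (one-sided):
t* = 1.286 (one-sided for 90%)
Lower bound = x̄ - t* · s/√n = 48.0 - 1.286 · 3.8/√183 = 47.64

We are 90% confident that μ ≥ 47.64.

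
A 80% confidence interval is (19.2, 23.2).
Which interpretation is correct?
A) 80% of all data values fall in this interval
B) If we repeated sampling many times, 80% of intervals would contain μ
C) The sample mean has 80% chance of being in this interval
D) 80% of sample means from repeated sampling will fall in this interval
B

A) Wrong — a CI is about the parameter μ, not individual data values.
B) Correct — this is the frequentist long-run coverage interpretation.
C) Wrong — x̄ is observed and sits in the interval by construction.
D) Wrong — coverage applies to intervals containing μ, not to future x̄ values.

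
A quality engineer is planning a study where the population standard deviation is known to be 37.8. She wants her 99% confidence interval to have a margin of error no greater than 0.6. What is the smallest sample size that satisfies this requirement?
n ≥ 26338

For margin E ≤ 0.6:
n ≥ (z* · σ / E)²
n ≥ (2.576 · 37.8 / 0.6)²
n ≥ 26337.39

Minimum n = 26338 (rounding up)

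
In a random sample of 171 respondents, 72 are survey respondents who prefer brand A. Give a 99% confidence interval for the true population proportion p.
(0.324, 0.518)

Proportion CI:
p̂ = 72/171 = 0.42105
SE = √(p̂(1-p̂)/n) = √(0.42105 · 0.57895 / 171) = 0.03776

z* = 2.576
Margin = z* · SE = 2.576 · 0.03776 = 0.0973

CI: 0.42105 ± 0.0973 = (0.324, 0.518)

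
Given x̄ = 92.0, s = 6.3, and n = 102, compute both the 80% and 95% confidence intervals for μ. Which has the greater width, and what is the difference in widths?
95% CI is wider by 0.87

df = 101
80% CI: t* = 1.290, (91.20, 92.80), width = 2 · t* · s/√n = 1.61
95% CI: t* = 1.984, (90.76, 93.24), width = 2 · t* · s/√n = 2.48

The 95% CI is wider by 2.48 - 1.61 = 0.87.
Higher confidence requires a wider interval.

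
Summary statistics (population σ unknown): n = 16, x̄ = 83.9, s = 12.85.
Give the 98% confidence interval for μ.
(75.54, 92.26)

t-interval (σ unknown):
df = n - 1 = 15
t* = 2.602 for 98% confidence

Margin of error = t* · s/√n = 2.602 · 12.85/√16 = 8.36

CI: (75.54, 92.26)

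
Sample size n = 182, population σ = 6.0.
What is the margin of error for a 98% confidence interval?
Margin of error = 1.03

Margin of error = z* · σ/√n
= 2.326 · 6.0/√182
= 2.326 · 6.0/13.4907
= 1.03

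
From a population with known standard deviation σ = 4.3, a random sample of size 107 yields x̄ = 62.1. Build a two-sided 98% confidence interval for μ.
(61.13, 63.07)

z-interval (σ known):
z* = 2.326 for 98% confidence

Margin of error = z* · σ/√n = 2.326 · 4.3/√107 = 0.97

CI: (62.1 - 0.97, 62.1 + 0.97) = (61.13, 63.07)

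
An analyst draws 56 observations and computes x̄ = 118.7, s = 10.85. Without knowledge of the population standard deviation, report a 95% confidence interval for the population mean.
(115.79, 121.61)

t-interval (σ unknown):
df = n - 1 = 55
t* = 2.004 for 95% confidence

Margin of error = t* · s/√n = 2.004 · 10.85/√56 = 2.91

CI: (115.79, 121.61)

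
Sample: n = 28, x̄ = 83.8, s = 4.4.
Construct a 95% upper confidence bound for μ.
μ ≤ 85.22

Upper bound (one-sided):
t* = 1.703 (one-sided for 95%)
Upper bound = x̄ + t* · s/√n = 83.8 + 1.703 · 4.4/√28 = 85.22

We are 95% confident that μ ≤ 85.22.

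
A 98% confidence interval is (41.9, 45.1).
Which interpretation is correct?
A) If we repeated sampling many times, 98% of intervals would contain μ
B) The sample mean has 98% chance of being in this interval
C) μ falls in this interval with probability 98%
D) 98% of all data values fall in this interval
A

A) Correct — this is the frequentist long-run coverage interpretation.
B) Wrong — x̄ is observed and sits in the interval by construction.
C) Wrong — μ is fixed; the randomness lives in the interval, not in μ.
D) Wrong — a CI is about the parameter μ, not individual data values.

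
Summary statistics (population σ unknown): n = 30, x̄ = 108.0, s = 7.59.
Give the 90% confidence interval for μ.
(105.65, 110.35)

t-interval (σ unknown):
df = n - 1 = 29
t* = 1.699 for 90% confidence

Margin of error = t* · s/√n = 1.699 · 7.59/√30 = 2.35

CI: (105.65, 110.35)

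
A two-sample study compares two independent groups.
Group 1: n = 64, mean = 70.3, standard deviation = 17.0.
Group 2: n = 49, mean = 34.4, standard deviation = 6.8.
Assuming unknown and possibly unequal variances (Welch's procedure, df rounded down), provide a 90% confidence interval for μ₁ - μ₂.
(32.01, 39.79)

Difference: x̄₁ - x̄₂ = 35.90
SE = √(s₁²/n₁ + s₂²/n₂) = √(17.0²/64 + 6.8²/49) = 2.3365
df = 87.09 → 87 (Welch–Satterthwaite, rounded down)
t* = 1.663

CI: 35.90 ± 1.663 · 2.3365 = 35.90 ± 3.89 = (32.01, 39.79)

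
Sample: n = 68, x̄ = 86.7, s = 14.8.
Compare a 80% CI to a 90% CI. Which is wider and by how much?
90% CI is wider by 1.35

df = 67
80% CI: t* = 1.294, (84.38, 89.02), width = 2 · t* · s/√n = 4.64
90% CI: t* = 1.668, (83.71, 89.69), width = 2 · t* · s/√n = 5.99

The 90% CI is wider by 5.99 - 4.64 = 1.35.
Higher confidence requires a wider interval.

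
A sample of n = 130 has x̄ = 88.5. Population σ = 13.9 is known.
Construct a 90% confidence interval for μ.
(86.49, 90.51)

z-interval (σ known):
z* = 1.645 for 90% confidence

Margin of error = z* · σ/√n = 1.645 · 13.9/√130 = 2.01

CI: (88.5 - 2.01, 88.5 + 2.01) = (86.49, 90.51)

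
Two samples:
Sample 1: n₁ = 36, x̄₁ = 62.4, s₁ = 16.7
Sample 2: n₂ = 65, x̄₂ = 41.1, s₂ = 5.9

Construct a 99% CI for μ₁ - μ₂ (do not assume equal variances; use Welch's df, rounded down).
(13.51, 29.09)

Difference: x̄₁ - x̄₂ = 21.30
SE = √(s₁²/n₁ + s₂²/n₂) = √(16.7²/36 + 5.9²/65) = 2.8779
df = 39.90 → 39 (Welch–Satterthwaite, rounded down)
t* = 2.708

CI: 21.30 ± 2.708 · 2.8779 = 21.30 ± 7.79 = (13.51, 29.09)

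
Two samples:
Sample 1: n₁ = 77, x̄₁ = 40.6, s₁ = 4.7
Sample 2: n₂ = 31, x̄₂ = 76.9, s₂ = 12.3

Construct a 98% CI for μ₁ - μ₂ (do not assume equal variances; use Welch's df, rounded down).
(-41.86, -30.74)

Difference: x̄₁ - x̄₂ = -36.30
SE = √(s₁²/n₁ + s₂²/n₂) = √(4.7²/77 + 12.3²/31) = 2.2731
df = 33.58 → 33 (Welch–Satterthwaite, rounded down)
t* = 2.445

CI: -36.30 ± 2.445 · 2.2731 = -36.30 ± 5.56 = (-41.86, -30.74)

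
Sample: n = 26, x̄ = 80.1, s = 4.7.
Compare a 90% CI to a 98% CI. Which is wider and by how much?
98% CI is wider by 1.43

df = 25
90% CI: t* = 1.708, (78.53, 81.67), width = 2 · t* · s/√n = 3.15
98% CI: t* = 2.485, (77.81, 82.39), width = 2 · t* · s/√n = 4.58

The 98% CI is wider by 4.58 - 3.15 = 1.43.
Higher confidence requires a wider interval.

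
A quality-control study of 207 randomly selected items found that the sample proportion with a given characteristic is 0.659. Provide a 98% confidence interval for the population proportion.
(0.582, 0.736)

Proportion CI:
SE = √(p̂(1-p̂)/n) = √(0.659 · 0.341 / 207) = 0.03295

z* = 2.326
Margin = z* · SE = 2.326 · 0.03295 = 0.0766

CI: 0.659 ± 0.0766 = (0.582, 0.736)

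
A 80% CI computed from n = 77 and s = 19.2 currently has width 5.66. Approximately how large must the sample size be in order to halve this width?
n ≈ 308

CI width ∝ 1/√n
To reduce width by factor 2, need √n to grow by 2 → need 2² = 4 times as many samples.

Current: n = 77, width = 5.66
New: n = 308, width ≈ 2.81

Width reduced by factor of 5.66/2.81 = 2.01.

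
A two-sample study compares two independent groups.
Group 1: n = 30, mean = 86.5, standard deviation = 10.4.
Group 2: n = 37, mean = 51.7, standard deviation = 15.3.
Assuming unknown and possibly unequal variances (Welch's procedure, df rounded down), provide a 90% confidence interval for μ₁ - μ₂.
(29.54, 40.06)

Difference: x̄₁ - x̄₂ = 34.80
SE = √(s₁²/n₁ + s₂²/n₂) = √(10.4²/30 + 15.3²/37) = 3.1515
df = 63.23 → 63 (Welch–Satterthwaite, rounded down)
t* = 1.669

CI: 34.80 ± 1.669 · 3.1515 = 34.80 ± 5.26 = (29.54, 40.06)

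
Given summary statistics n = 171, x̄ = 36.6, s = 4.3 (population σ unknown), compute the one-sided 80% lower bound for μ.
μ ≥ 36.32

Lower bound (one-sided):
t* = 0.844 (one-sided for 80%)
Lower bound = x̄ - t* · s/√n = 36.6 - 0.844 · 4.3/√171 = 36.32

We are 80% confident that μ ≥ 36.32.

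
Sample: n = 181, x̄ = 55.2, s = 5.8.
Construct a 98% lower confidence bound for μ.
μ ≥ 54.31

Lower bound (one-sided):
t* = 2.069 (one-sided for 98%)
Lower bound = x̄ - t* · s/√n = 55.2 - 2.069 · 5.8/√181 = 54.31

We are 98% confident that μ ≥ 54.31.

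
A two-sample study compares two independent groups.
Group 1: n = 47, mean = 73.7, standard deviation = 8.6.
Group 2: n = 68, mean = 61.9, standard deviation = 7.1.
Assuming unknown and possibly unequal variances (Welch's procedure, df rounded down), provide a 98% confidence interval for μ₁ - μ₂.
(8.19, 15.41)

Difference: x̄₁ - x̄₂ = 11.80
SE = √(s₁²/n₁ + s₂²/n₂) = √(8.6²/47 + 7.1²/68) = 1.5215
df = 86.39 → 86 (Welch–Satterthwaite, rounded down)
t* = 2.370

CI: 11.80 ± 2.370 · 1.5215 = 11.80 ± 3.61 = (8.19, 15.41)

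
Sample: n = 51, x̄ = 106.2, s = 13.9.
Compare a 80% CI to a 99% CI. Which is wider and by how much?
99% CI is wider by 5.36

df = 50
80% CI: t* = 1.299, (103.67, 108.73), width = 2 · t* · s/√n = 5.06
99% CI: t* = 2.678, (100.99, 111.41), width = 2 · t* · s/√n = 10.42

The 99% CI is wider by 10.42 - 5.06 = 5.36.
Higher confidence requires a wider interval.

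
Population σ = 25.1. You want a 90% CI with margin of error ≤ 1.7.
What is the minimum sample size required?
n ≥ 590

For margin E ≤ 1.7:
n ≥ (z* · σ / E)²
n ≥ (1.645 · 25.1 / 1.7)²
n ≥ 589.90

Minimum n = 590 (rounding up)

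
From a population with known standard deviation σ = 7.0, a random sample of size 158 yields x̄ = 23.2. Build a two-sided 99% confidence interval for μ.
(21.77, 24.63)

z-interval (σ known):
z* = 2.576 for 99% confidence

Margin of error = z* · σ/√n = 2.576 · 7.0/√158 = 1.43

CI: (23.2 - 1.43, 23.2 + 1.43) = (21.77, 24.63)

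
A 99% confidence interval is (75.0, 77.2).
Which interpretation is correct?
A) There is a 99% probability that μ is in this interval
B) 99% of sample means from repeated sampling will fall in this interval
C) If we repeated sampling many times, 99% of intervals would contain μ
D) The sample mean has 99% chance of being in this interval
C

A) Wrong — μ is fixed; the randomness lives in the interval, not in μ.
B) Wrong — coverage applies to intervals containing μ, not to future x̄ values.
C) Correct — this is the frequentist long-run coverage interpretation.
D) Wrong — x̄ is observed and sits in the interval by construction.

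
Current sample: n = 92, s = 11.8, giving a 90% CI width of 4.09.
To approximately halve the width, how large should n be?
n ≈ 368

CI width ∝ 1/√n
To reduce width by factor 2, need √n to grow by 2 → need 2² = 4 times as many samples.

Current: n = 92, width = 4.09
New: n = 368, width ≈ 2.03

Width reduced by factor of 4.09/2.03 = 2.01.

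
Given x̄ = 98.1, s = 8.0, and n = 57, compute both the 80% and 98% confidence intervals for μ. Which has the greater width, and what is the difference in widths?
98% CI is wider by 2.33

df = 56
80% CI: t* = 1.297, (96.73, 99.47), width = 2 · t* · s/√n = 2.75
98% CI: t* = 2.395, (95.56, 100.64), width = 2 · t* · s/√n = 5.08

The 98% CI is wider by 5.08 - 2.75 = 2.33.
Higher confidence requires a wider interval.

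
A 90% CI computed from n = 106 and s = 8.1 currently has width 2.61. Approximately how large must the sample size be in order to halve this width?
n ≈ 424

CI width ∝ 1/√n
To reduce width by factor 2, need √n to grow by 2 → need 2² = 4 times as many samples.

Current: n = 106, width = 2.61
New: n = 424, width ≈ 1.30

Width reduced by factor of 2.61/1.30 = 2.01.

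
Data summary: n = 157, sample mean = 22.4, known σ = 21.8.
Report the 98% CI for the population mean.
(18.35, 26.45)

z-interval (σ known):
z* = 2.326 for 98% confidence

Margin of error = z* · σ/√n = 2.326 · 21.8/√157 = 4.05

CI: (22.4 - 4.05, 22.4 + 4.05) = (18.35, 26.45)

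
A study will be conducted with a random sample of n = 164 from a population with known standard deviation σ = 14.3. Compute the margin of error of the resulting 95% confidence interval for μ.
Margin of error = 2.19

Margin of error = z* · σ/√n
= 1.960 · 14.3/√164
= 1.960 · 14.3/12.8062
= 2.19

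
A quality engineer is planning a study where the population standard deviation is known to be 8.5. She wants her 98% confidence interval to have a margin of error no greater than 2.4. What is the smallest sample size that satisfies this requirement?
n ≥ 68

For margin E ≤ 2.4:
n ≥ (z* · σ / E)²
n ≥ (2.326 · 8.5 / 2.4)²
n ≥ 67.86

Minimum n = 68 (rounding up)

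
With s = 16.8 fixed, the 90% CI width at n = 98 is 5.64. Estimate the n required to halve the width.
n ≈ 392

CI width ∝ 1/√n
To reduce width by factor 2, need √n to grow by 2 → need 2² = 4 times as many samples.

Current: n = 98, width = 5.64
New: n = 392, width ≈ 2.80

Width reduced by factor of 5.64/2.80 = 2.01.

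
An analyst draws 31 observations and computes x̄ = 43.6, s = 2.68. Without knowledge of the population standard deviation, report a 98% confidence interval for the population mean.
(42.42, 44.78)

t-interval (σ unknown):
df = n - 1 = 30
t* = 2.457 for 98% confidence

Margin of error = t* · s/√n = 2.457 · 2.68/√31 = 1.18

CI: (42.42, 44.78)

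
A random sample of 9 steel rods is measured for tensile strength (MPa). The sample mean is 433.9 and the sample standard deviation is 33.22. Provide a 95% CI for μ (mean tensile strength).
(408.36, 459.44)

t-interval (σ unknown):
df = n - 1 = 8
t* = 2.306 for 95% confidence

Margin of error = t* · s/√n = 2.306 · 33.22/√9 = 25.54

CI: (408.36, 459.44)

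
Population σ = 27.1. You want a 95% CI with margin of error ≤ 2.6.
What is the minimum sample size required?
n ≥ 418

For margin E ≤ 2.6:
n ≥ (z* · σ / E)²
n ≥ (1.960 · 27.1 / 2.6)²
n ≥ 417.35

Minimum n = 418 (rounding up)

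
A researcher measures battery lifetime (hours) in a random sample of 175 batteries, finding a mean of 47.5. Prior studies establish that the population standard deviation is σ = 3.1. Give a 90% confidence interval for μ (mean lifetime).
(47.11, 47.89)

z-interval (σ known):
z* = 1.645 for 90% confidence

Margin of error = z* · σ/√n = 1.645 · 3.1/√175 = 0.39

CI: (47.5 - 0.39, 47.5 + 0.39) = (47.11, 47.89)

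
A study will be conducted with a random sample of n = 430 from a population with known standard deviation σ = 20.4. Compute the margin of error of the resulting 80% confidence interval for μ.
Margin of error = 1.26

Margin of error = z* · σ/√n
= 1.282 · 20.4/√430
= 1.282 · 20.4/20.7364
= 1.26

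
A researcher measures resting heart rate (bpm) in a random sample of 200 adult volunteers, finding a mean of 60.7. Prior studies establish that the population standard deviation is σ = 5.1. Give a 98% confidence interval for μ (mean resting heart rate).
(59.86, 61.54)

z-interval (σ known):
z* = 2.326 for 98% confidence

Margin of error = z* · σ/√n = 2.326 · 5.1/√200 = 0.84

CI: (60.7 - 0.84, 60.7 + 0.84) = (59.86, 61.54)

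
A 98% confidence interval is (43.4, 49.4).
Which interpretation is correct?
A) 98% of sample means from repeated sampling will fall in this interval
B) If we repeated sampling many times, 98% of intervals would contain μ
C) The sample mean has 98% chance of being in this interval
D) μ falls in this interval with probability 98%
B

A) Wrong — coverage applies to intervals containing μ, not to future x̄ values.
B) Correct — this is the frequentist long-run coverage interpretation.
C) Wrong — x̄ is observed and sits in the interval by construction.
D) Wrong — μ is fixed; the randomness lives in the interval, not in μ.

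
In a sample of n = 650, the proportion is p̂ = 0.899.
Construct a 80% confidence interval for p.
(0.884, 0.914)

Proportion CI:
SE = √(p̂(1-p̂)/n) = √(0.899 · 0.101 / 650) = 0.01182

z* = 1.282
Margin = z* · SE = 1.282 · 0.01182 = 0.0152

CI: 0.899 ± 0.0152 = (0.884, 0.914)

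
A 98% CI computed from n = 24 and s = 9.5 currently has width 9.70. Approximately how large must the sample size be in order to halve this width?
n ≈ 96

CI width ∝ 1/√n
To reduce width by factor 2, need √n to grow by 2 → need 2² = 4 times as many samples.

Current: n = 24, width = 9.70
New: n = 96, width ≈ 4.59

Width reduced by factor of 9.70/4.59 = 2.11.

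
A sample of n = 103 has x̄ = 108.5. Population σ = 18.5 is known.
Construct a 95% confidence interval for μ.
(104.93, 112.07)

z-interval (σ known):
z* = 1.960 for 95% confidence

Margin of error = z* · σ/√n = 1.960 · 18.5/√103 = 3.57

CI: (108.5 - 3.57, 108.5 + 3.57) = (104.93, 112.07)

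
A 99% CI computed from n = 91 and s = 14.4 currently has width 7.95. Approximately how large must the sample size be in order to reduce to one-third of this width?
n ≈ 819

CI width ∝ 1/√n
To reduce width by factor 3, need √n to grow by 3 → need 3² = 9 times as many samples.

Current: n = 91, width = 7.95
New: n = 819, width ≈ 2.60

Width reduced by factor of 7.95/2.60 = 3.06.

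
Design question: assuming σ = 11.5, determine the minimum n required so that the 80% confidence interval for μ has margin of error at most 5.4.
n ≥ 8

For margin E ≤ 5.4:
n ≥ (z* · σ / E)²
n ≥ (1.282 · 11.5 / 5.4)²
n ≥ 7.45

Minimum n = 8 (rounding up)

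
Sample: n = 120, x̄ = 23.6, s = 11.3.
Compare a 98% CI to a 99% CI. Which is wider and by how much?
99% CI is wider by 0.54

df = 119
98% CI: t* = 2.358, (21.17, 26.03), width = 2 · t* · s/√n = 4.86
99% CI: t* = 2.618, (20.90, 26.30), width = 2 · t* · s/√n = 5.40

The 99% CI is wider by 5.40 - 4.86 = 0.54.
Higher confidence requires a wider interval.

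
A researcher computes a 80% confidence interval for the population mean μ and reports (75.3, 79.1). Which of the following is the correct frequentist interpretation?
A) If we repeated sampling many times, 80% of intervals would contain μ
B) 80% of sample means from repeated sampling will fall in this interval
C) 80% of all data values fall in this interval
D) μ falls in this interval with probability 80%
A

A) Correct — this is the frequentist long-run coverage interpretation.
B) Wrong — coverage applies to intervals containing μ, not to future x̄ values.
C) Wrong — a CI is about the parameter μ, not individual data values.
D) Wrong — μ is fixed; the randomness lives in the interval, not in μ.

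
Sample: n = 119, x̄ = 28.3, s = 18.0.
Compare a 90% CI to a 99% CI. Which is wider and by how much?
99% CI is wider by 3.17

df = 118
90% CI: t* = 1.658, (25.56, 31.04), width = 2 · t* · s/√n = 5.47
99% CI: t* = 2.618, (23.98, 32.62), width = 2 · t* · s/√n = 8.64

The 99% CI is wider by 8.64 - 5.47 = 3.17.
Higher confidence requires a wider interval.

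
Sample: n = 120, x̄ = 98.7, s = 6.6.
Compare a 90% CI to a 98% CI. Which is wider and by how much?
98% CI is wider by 0.84

df = 119
90% CI: t* = 1.658, (97.70, 99.70), width = 2 · t* · s/√n = 2.00
98% CI: t* = 2.358, (97.28, 100.12), width = 2 · t* · s/√n = 2.84

The 98% CI is wider by 2.84 - 2.00 = 0.84.
Higher confidence requires a wider interval.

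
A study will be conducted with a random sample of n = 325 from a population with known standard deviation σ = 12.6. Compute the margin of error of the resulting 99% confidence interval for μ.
Margin of error = 1.80

Margin of error = z* · σ/√n
= 2.576 · 12.6/√325
= 2.576 · 12.6/18.0278
= 1.80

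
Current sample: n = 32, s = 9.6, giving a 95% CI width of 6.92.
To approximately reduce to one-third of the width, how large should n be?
n ≈ 288

CI width ∝ 1/√n
To reduce width by factor 3, need √n to grow by 3 → need 3² = 9 times as many samples.

Current: n = 32, width = 6.92
New: n = 288, width ≈ 2.23

Width reduced by factor of 6.92/2.23 = 3.10.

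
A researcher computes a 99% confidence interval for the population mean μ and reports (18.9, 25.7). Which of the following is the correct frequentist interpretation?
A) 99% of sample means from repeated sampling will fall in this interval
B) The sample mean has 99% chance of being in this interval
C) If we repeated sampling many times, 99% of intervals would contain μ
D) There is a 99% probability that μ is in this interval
C

A) Wrong — coverage applies to intervals containing μ, not to future x̄ values.
B) Wrong — x̄ is observed and sits in the interval by construction.
C) Correct — this is the frequentist long-run coverage interpretation.
D) Wrong — μ is fixed; the randomness lives in the interval, not in μ.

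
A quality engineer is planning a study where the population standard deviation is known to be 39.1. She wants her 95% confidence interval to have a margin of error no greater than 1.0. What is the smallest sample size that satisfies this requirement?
n ≥ 5874

For margin E ≤ 1.0:
n ≥ (z* · σ / E)²
n ≥ (1.960 · 39.1 / 1.0)²
n ≥ 5873.08

Minimum n = 5874 (rounding up)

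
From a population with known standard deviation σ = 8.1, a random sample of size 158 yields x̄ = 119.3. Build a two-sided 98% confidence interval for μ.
(117.80, 120.80)

z-interval (σ known):
z* = 2.326 for 98% confidence

Margin of error = z* · σ/√n = 2.326 · 8.1/√158 = 1.50

CI: (119.3 - 1.50, 119.3 + 1.50) = (117.80, 120.80)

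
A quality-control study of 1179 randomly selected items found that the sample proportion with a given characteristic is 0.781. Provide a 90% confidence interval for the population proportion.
(0.761, 0.801)

Proportion CI:
SE = √(p̂(1-p̂)/n) = √(0.781 · 0.219 / 1179) = 0.01204

z* = 1.645
Margin = z* · SE = 1.645 · 0.01204 = 0.0198

CI: 0.781 ± 0.0198 = (0.761, 0.801)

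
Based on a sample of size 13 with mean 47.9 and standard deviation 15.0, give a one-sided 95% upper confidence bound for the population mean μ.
μ ≤ 55.31

Upper bound (one-sided):
t* = 1.782 (one-sided for 95%)
Upper bound = x̄ + t* · s/√n = 47.9 + 1.782 · 15.0/√13 = 55.31

We are 95% confident that μ ≤ 55.31.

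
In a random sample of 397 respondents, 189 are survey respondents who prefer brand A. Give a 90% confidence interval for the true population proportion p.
(0.435, 0.517)

Proportion CI:
p̂ = 189/397 = 0.47607
SE = √(p̂(1-p̂)/n) = √(0.47607 · 0.52393 / 397) = 0.02507

z* = 1.645
Margin = z* · SE = 1.645 · 0.02507 = 0.0412

CI: 0.47607 ± 0.0412 = (0.435, 0.517)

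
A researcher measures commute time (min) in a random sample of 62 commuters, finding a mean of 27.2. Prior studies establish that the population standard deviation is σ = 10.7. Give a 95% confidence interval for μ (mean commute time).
(24.54, 29.86)

z-interval (σ known):
z* = 1.960 for 95% confidence

Margin of error = z* · σ/√n = 1.960 · 10.7/√62 = 2.66

CI: (27.2 - 2.66, 27.2 + 2.66) = (24.54, 29.86)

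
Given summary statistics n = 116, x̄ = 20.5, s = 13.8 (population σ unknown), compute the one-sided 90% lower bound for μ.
μ ≥ 18.85

Lower bound (one-sided):
t* = 1.289 (one-sided for 90%)
Lower bound = x̄ - t* · s/√n = 20.5 - 1.289 · 13.8/√116 = 18.85

We are 90% confident that μ ≥ 18.85.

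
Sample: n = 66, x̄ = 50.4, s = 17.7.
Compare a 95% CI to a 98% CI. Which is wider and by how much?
98% CI is wider by 1.69

df = 65
95% CI: t* = 1.997, (46.05, 54.75), width = 2 · t* · s/√n = 8.70
98% CI: t* = 2.385, (45.20, 55.60), width = 2 · t* · s/√n = 10.39

The 98% CI is wider by 10.39 - 8.70 = 1.69.
Higher confidence requires a wider interval.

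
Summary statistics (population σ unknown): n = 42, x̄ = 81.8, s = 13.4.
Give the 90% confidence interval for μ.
(78.32, 85.28)

t-interval (σ unknown):
df = n - 1 = 41
t* = 1.683 for 90% confidence

Margin of error = t* · s/√n = 1.683 · 13.4/√42 = 3.48

CI: (78.32, 85.28)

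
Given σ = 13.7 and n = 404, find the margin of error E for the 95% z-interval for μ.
Margin of error = 1.34

Margin of error = z* · σ/√n
= 1.960 · 13.7/√404
= 1.960 · 13.7/20.0998
= 1.34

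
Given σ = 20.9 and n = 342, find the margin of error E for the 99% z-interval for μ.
Margin of error = 2.91

Margin of error = z* · σ/√n
= 2.576 · 20.9/√342
= 2.576 · 20.9/18.4932
= 2.91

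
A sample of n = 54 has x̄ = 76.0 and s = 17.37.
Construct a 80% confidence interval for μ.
(72.93, 79.07)

t-interval (σ unknown):
df = n - 1 = 53
t* = 1.298 for 80% confidence

Margin of error = t* · s/√n = 1.298 · 17.37/√54 = 3.07

CI: (72.93, 79.07)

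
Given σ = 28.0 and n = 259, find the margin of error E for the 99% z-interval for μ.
Margin of error = 4.48

Margin of error = z* · σ/√n
= 2.576 · 28.0/√259
= 2.576 · 28.0/16.0935
= 4.48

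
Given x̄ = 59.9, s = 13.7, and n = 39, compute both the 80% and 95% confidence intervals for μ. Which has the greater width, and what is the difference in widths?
95% CI is wider by 3.16

df = 38
80% CI: t* = 1.304, (57.04, 62.76), width = 2 · t* · s/√n = 5.72
95% CI: t* = 2.024, (55.46, 64.34), width = 2 · t* · s/√n = 8.88

The 95% CI is wider by 8.88 - 5.72 = 3.16.
Higher confidence requires a wider interval.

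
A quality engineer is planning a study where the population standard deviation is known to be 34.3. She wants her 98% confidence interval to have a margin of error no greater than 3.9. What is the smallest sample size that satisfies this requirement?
n ≥ 419

For margin E ≤ 3.9:
n ≥ (z* · σ / E)²
n ≥ (2.326 · 34.3 / 3.9)²
n ≥ 418.48

Minimum n = 419 (rounding up)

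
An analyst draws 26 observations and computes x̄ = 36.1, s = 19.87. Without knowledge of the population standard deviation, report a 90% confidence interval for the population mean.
(29.44, 42.76)

t-interval (σ unknown):
df = n - 1 = 25
t* = 1.708 for 90% confidence

Margin of error = t* · s/√n = 1.708 · 19.87/√26 = 6.66

CI: (29.44, 42.76)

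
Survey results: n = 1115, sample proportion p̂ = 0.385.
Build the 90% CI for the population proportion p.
(0.361, 0.409)

Proportion CI:
SE = √(p̂(1-p̂)/n) = √(0.385 · 0.615 / 1115) = 0.01457

z* = 1.645
Margin = z* · SE = 1.645 · 0.01457 = 0.0240

CI: 0.385 ± 0.0240 = (0.361, 0.409)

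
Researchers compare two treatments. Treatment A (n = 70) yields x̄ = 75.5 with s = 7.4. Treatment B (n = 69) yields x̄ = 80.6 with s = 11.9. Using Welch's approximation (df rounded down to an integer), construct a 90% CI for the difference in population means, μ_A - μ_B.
(-7.89, -2.31)

Difference: x̄₁ - x̄₂ = -5.10
SE = √(s₁²/n₁ + s₂²/n₂) = √(7.4²/70 + 11.9²/69) = 1.6836
df = 113.47 → 113 (Welch–Satterthwaite, rounded down)
t* = 1.658

CI: -5.10 ± 1.658 · 1.6836 = -5.10 ± 2.79 = (-7.89, -2.31)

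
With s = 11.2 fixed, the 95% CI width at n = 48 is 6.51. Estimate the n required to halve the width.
n ≈ 192

CI width ∝ 1/√n
To reduce width by factor 2, need √n to grow by 2 → need 2² = 4 times as many samples.

Current: n = 48, width = 6.51
New: n = 192, width ≈ 3.19

Width reduced by factor of 6.51/3.19 = 2.04.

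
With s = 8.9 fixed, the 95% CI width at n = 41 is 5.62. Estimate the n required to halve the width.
n ≈ 164

CI width ∝ 1/√n
To reduce width by factor 2, need √n to grow by 2 → need 2² = 4 times as many samples.

Current: n = 41, width = 5.62
New: n = 164, width ≈ 2.75

Width reduced by factor of 5.62/2.75 = 2.04.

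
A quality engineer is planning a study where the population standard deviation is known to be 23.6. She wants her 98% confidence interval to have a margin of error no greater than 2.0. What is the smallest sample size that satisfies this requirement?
n ≥ 754

For margin E ≤ 2.0:
n ≥ (z* · σ / E)²
n ≥ (2.326 · 23.6 / 2.0)²
n ≥ 753.33

Minimum n = 754 (rounding up)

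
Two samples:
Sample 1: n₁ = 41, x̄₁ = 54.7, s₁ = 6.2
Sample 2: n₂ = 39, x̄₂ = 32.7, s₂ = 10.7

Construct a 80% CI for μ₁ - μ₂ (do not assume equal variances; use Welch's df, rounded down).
(19.45, 24.55)

Difference: x̄₁ - x̄₂ = 22.00
SE = √(s₁²/n₁ + s₂²/n₂) = √(6.2²/41 + 10.7²/39) = 1.9680
df = 60.30 → 60 (Welch–Satterthwaite, rounded down)
t* = 1.296

CI: 22.00 ± 1.296 · 1.9680 = 22.00 ± 2.55 = (19.45, 24.55)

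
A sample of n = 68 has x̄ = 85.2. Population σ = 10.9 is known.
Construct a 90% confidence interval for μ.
(83.03, 87.37)

z-interval (σ known):
z* = 1.645 for 90% confidence

Margin of error = z* · σ/√n = 1.645 · 10.9/√68 = 2.17

CI: (85.2 - 2.17, 85.2 + 2.17) = (83.03, 87.37)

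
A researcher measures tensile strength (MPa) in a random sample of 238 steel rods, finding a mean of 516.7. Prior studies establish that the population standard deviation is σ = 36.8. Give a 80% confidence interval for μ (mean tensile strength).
(513.64, 519.76)

z-interval (σ known):
z* = 1.282 for 80% confidence

Margin of error = z* · σ/√n = 1.282 · 36.8/√238 = 3.06

CI: (516.7 - 3.06, 516.7 + 3.06) = (513.64, 519.76)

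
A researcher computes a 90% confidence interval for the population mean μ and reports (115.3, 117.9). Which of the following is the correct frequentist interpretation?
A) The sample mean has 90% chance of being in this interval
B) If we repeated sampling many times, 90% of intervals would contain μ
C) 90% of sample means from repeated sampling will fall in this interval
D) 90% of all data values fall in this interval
B

A) Wrong — x̄ is observed and sits in the interval by construction.
B) Correct — this is the frequentist long-run coverage interpretation.
C) Wrong — coverage applies to intervals containing μ, not to future x̄ values.
D) Wrong — a CI is about the parameter μ, not individual data values.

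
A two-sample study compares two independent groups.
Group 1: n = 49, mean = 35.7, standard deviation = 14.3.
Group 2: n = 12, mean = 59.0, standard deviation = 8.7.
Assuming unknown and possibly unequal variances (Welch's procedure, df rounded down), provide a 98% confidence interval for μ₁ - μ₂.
(-31.31, -15.29)

Difference: x̄₁ - x̄₂ = -23.30
SE = √(s₁²/n₁ + s₂²/n₂) = √(14.3²/49 + 8.7²/12) = 3.2374
df = 27.60 → 27 (Welch–Satterthwaite, rounded down)
t* = 2.473

CI: -23.30 ± 2.473 · 3.2374 = -23.30 ± 8.01 = (-31.31, -15.29)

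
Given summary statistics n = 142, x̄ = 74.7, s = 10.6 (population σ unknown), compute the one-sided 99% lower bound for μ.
μ ≥ 72.61

Lower bound (one-sided):
t* = 2.353 (one-sided for 99%)
Lower bound = x̄ - t* · s/√n = 74.7 - 2.353 · 10.6/√142 = 72.61

We are 99% confident that μ ≥ 72.61.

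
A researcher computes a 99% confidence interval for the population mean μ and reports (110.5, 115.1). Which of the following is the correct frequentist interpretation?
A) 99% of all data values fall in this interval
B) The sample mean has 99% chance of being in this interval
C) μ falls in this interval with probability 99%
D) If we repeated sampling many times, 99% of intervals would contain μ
D

A) Wrong — a CI is about the parameter μ, not individual data values.
B) Wrong — x̄ is observed and sits in the interval by construction.
C) Wrong — μ is fixed; the randomness lives in the interval, not in μ.
D) Correct — this is the frequentist long-run coverage interpretation.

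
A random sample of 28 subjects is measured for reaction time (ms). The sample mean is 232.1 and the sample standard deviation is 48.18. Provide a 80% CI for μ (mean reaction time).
(220.14, 244.06)

t-interval (σ unknown):
df = n - 1 = 27
t* = 1.314 for 80% confidence

Margin of error = t* · s/√n = 1.314 · 48.18/√28 = 11.96

CI: (220.14, 244.06)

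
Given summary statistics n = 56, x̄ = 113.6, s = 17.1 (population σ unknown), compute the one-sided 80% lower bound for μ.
μ ≥ 111.66

Lower bound (one-sided):
t* = 0.848 (one-sided for 80%)
Lower bound = x̄ - t* · s/√n = 113.6 - 0.848 · 17.1/√56 = 111.66

We are 80% confident that μ ≥ 111.66.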